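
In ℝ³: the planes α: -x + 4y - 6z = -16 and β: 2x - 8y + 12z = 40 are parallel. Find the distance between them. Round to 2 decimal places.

Rescale β by 1/(-2): -x + 4y - 6z = -20. Then distance = |-16 − (-20)| / √53 ≈ 0.55.

0.55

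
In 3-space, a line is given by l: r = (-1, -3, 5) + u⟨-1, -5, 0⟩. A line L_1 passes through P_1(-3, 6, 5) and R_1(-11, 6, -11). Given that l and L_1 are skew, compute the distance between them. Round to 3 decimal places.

A direction vector for L_1 is R_1 − P_1 = (-8, 0, -16).
Common perpendicular direction n = (-1, -5, 0) × (-8, 0, -16) = (80, -16, -40).
With w = (-3, 6, 5) − (-1, -3, 5) = (-2, 9, 0), w · n = -304.
Distance = |w · n| / |n| = |-304| / √8256 ≈ 3.346.

3.346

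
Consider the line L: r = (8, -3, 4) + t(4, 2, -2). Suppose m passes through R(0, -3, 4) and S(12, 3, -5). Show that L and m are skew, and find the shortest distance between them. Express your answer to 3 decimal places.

3.578

A direction vector for m is S − R = (12, 6, -9).
Common perpendicular direction n = (4, 2, -2) × (12, 6, -9) = (-6, 12, 0).
With w = (0, -3, 4) − (8, -3, 4) = (-8, 0, 0), w · n = 48.
Since n ≠ 0 the lines are not parallel, and w · n = 48 ≠ 0 so they do not intersect; hence they are skew.
Distance = |w · n| / |n| = |48| / √180 ≈ 3.578.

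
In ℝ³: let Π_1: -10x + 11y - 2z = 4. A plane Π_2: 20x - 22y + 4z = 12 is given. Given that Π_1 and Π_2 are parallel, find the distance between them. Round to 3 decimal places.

Rescale Π_2 by 1/(-2): -10x + 11y - 2z = -6. Then distance = |4 − (-6)| / √225 ≈ 0.667.

0.667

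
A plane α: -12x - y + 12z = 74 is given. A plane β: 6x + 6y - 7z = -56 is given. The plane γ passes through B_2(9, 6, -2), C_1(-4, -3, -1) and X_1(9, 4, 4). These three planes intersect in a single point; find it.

B_2C_1 = (-13, -9, 1), B_2X_1 = (0, -2, 6); a normal to γ is B_2C_1 × B_2X_1 = (-52, 78, 26).
Using B_2: γ has equation -52x + 78y + 26z = -52.
Solving the 3×3 linear system -12x - y + 12z = 74, 6x + 6y - 7z = -56, -52x + 78y + 26z = -52 (e.g. by elimination or Cramer's rule, determinant = 728) gives (2, -2, 8).

(2, -2, 8)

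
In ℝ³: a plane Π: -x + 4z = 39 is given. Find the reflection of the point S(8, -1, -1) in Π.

(2, -1, 23)

λ = (n·S − d)/|n|² = (-12 − 39)/17 = -3.
Reflection = S − 2λn = (8, -1, -1) − (-6)·(-1, 0, 4) = (2, -1, 23).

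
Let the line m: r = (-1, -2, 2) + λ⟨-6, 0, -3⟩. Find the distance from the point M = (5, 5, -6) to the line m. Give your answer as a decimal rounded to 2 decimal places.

Taking (-1, -2, 2) on m with direction v = (-6, 0, -3): w = M − (-1, -2, 2) = (6, 7, -8), and w × v = (-21, 66, 42).
Distance = |w × v| / |v| = √6561 / √45 ≈ 12.07.

12.07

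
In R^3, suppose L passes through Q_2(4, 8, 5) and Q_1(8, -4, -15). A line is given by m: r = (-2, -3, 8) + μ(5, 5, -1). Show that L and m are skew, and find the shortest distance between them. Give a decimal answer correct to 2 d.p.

A direction vector for L is Q_1 − Q_2 = (4, -12, -20).
Common perpendicular direction n = (4, -12, -20) × (5, 5, -1) = (112, -96, 80).
With w = (-2, -3, 8) − (4, 8, 5) = (-6, -11, 3), w · n = 624.
Since n ≠ 0 the lines are not parallel, and w · n = 624 ≠ 0 so they do not intersect; hence they are skew.
Distance = |w · n| / |n| = |624| / √28160 ≈ 3.72.

3.72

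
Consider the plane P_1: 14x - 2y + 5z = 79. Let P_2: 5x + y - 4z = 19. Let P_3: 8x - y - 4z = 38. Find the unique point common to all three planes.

Solving the 3×3 linear system 14x - 2y + 5z = 79, 5x + y - 4z = 19, 8x - y - 4z = 38 (e.g. by elimination or Cramer's rule, determinant = -153) gives (5, -2, 1).

(5, -2, 1)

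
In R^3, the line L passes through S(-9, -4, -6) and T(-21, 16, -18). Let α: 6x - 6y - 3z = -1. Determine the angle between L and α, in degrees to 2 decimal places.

41.36

A direction vector for L is T − S = (-12, 20, -12).
sin θ = |n·v| / (|n||v|) = |-156| / (√81 · √688) = 0.66083.
θ ≈ 41.36°.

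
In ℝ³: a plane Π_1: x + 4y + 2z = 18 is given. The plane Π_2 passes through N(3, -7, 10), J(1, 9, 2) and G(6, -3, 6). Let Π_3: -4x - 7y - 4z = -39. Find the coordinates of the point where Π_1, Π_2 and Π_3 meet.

NJ = (-2, 16, -8), NG = (3, 4, -4); a normal to Π_2 is NJ × NG = (-32, -32, -56).
Using N: Π_2 has equation -32x - 32y - 56z = -432.
Solving the 3×3 linear system x + 4y + 2z = 18, -32x - 32y - 56z = -432, -4x - 7y - 4z = -39 (e.g. by elimination or Cramer's rule, determinant = 312) gives (2, 1, 6).

(2, 1, 6)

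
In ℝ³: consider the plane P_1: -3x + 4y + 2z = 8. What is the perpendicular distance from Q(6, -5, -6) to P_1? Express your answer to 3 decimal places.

n·Q − d = (-3)·(6) + (4)·(-5) + (2)·(-6) − 8 = -58; |n| = √29.
Distance = |-58| / √29 = 58/√29 ≈ 10.770.

10.770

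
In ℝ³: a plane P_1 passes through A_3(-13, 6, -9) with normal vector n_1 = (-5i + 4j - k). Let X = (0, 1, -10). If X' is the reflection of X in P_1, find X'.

P_1: n_1·r = n_1·A_3 gives -5x + 4y - z = 98.
λ = (n·X − d)/|n|² = (14 − 98)/42 = -2.
Reflection = X − 2λn = (0, 1, -10) − (-4)·(-5, 4, -1) = (-20, 17, -14).

(-20, 17, -14)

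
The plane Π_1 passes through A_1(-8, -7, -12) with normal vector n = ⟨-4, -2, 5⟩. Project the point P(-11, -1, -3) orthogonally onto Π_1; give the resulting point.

(-7, 1, -8)

Π_1: n·r = n·A_1 gives -4x - 2y + 5z = -14.
Foot = P − λn with λ = (n·P − d)/|n|² = (31 − (-14))/45 = 1.
Foot = (-11, -1, -3) − 1·(-4, -2, 5) = (-7, 1, -8).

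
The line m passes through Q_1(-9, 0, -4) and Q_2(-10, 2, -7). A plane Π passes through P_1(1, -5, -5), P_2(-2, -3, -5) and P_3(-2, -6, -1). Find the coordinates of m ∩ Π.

(-8, -2, -1)

A direction vector for m is Q_2 − Q_1 = (-1, 2, -3).
P_1P_2 = (-3, 2, 0), P_1P_3 = (-3, -1, 4); a normal to Π is P_1P_2 × P_1P_3 = (8, 12, 9).
Using P_1: Π has equation 8x + 12y + 9z = -97.
Substitute r = (-9, 0, -4) + t(-1, 2, -3) into the plane: -108 + (-11)t = -97, so t = -1.
Intersection: (-9, 0, -4) + (-1)·(-1, 2, -3) = (-8, -2, -1).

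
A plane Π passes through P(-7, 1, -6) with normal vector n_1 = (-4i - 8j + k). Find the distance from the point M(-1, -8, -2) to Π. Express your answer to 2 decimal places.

5.78

Π: n_1·r = n_1·P gives -4x - 8y + z = 14.
n·M − d = (-4)·(-1) + (-8)·(-8) + (1)·(-2) − 14 = 52; |n| = √81.
Distance = |52| / √81 = 52/√81 ≈ 5.78.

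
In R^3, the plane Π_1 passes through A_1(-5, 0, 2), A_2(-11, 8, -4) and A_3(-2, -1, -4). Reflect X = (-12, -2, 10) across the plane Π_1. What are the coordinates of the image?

A_1A_2 = (-6, 8, -6), A_1A_3 = (3, -1, -6); a normal to Π_1 is A_1A_2 × A_1A_3 = (-54, -54, -18).
Using A_1: Π_1 has equation -54x - 54y - 18z = 234.
λ = (n·X − d)/|n|² = (576 − 234)/6156 = 1/18.
Reflection = X − 2λn = (-12, -2, 10) − (1/9)·(-54, -54, -18) = (-6, 4, 12).

(-6, 4, 12)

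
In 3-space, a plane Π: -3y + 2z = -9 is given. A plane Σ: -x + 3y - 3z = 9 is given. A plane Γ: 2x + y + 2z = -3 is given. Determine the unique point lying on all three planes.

Solving the 3×3 linear system -3y + 2z = -9, -x + 3y - 3z = 9, 2x + y + 2z = -3 (e.g. by elimination or Cramer's rule, determinant = -2) gives (9, -3, -9).

(9, -3, -9)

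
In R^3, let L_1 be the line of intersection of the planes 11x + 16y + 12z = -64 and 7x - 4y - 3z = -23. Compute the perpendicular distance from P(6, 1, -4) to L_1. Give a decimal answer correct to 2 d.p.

Direction of L_1: (11, 16, 12) × (7, -4, -3) = (0, 117, -156).
A point on L_1: solving the two plane equations with y = -2 gives (-4, -2, 1).
Taking (-4, -2, 1) on L_1 with direction v = (0, 117, -156): w = P − (-4, -2, 1) = (10, 3, -5), and w × v = (117, 1560, 1170).
Distance = |w × v| / |v| = √3816189 / √38025 ≈ 10.02.

10.02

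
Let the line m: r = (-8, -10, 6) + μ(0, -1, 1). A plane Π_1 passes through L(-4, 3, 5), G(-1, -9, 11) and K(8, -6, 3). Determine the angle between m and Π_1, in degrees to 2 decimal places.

9.87

LG = (3, -12, 6), LK = (12, -9, -2); a normal to Π_1 is LG × LK = (78, 78, 117).
Using L: Π_1 has equation 78x + 78y + 117z = 507.
sin θ = |n·v| / (|n||v|) = |39| / (√25857 · √2) = 0.17150.
θ ≈ 9.87°.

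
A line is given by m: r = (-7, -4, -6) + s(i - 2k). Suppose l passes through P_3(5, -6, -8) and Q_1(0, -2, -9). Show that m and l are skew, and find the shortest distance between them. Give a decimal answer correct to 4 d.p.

A direction vector for l is Q_1 − P_3 = (-5, 4, -1).
Common perpendicular direction n = (1, 0, -2) × (-5, 4, -1) = (8, 11, 4).
With w = (5, -6, -8) − (-7, -4, -6) = (12, -2, -2), w · n = 66.
Since n ≠ 0 the lines are not parallel, and w · n = 66 ≠ 0 so they do not intersect; hence they are skew.
Distance = |w · n| / |n| = |66| / √201 ≈ 4.6553.

4.6553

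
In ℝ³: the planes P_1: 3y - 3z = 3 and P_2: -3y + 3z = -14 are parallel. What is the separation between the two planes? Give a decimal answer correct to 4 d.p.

Rescale P_2 by 1/(-1): 3y - 3z = 14. Then distance = |3 − 14| / √18 ≈ 2.5927.

2.5927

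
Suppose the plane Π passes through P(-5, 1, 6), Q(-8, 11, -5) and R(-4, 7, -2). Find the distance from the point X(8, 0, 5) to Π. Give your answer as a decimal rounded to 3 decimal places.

PQ = (-3, 10, -11), PR = (1, 6, -8); a normal to Π is PQ × PR = (-14, -35, -28).
Using P: Π has equation -14x - 35y - 28z = -133.
n·X − d = (-14)·(8) + (-35)·(0) + (-28)·(5) − (-133) = -119; |n| = √2205.
Distance = |-119| / √2205 = 119/√2205 ≈ 2.534.

2.534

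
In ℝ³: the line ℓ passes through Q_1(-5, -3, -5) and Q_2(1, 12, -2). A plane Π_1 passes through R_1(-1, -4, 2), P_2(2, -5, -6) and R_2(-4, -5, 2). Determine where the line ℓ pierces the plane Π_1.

(-7, -8, -6)

A direction vector for ℓ is Q_2 − Q_1 = (6, 15, 3).
R_1P_2 = (3, -1, -8), R_1R_2 = (-3, -1, 0); a normal to Π_1 is R_1P_2 × R_1R_2 = (-8, 24, -6).
Using R_1: Π_1 has equation -8x + 24y - 6z = -100.
Substitute r = (-5, -3, -5) + t(6, 15, 3) into the plane: -2 + 294t = -100, so t = -1/3.
Intersection: (-5, -3, -5) + (-1/3)·(6, 15, 3) = (-7, -8, -6).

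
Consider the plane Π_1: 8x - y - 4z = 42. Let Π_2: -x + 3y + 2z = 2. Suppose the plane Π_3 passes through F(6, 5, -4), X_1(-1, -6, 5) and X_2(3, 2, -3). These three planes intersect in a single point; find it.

FX_1 = (-7, -11, 9), FX_2 = (-3, -3, 1); a normal to Π_3 is FX_1 × FX_2 = (16, -20, -12).
Using F: Π_3 has equation 16x - 20y - 12z = 44.
Solving the 3×3 linear system 8x - y - 4z = 42, -x + 3y + 2z = 2, 16x - 20y - 12z = 44 (e.g. by elimination or Cramer's rule, determinant = 124) gives (6, 2, 1).

(6, 2, 1)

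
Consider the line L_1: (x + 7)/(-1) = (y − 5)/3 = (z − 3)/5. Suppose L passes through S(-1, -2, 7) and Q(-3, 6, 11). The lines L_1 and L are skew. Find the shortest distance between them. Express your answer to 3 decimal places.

4.668

L_1 has direction (-1, 3, 5) through (-7, 5, 3).
A direction vector for L is Q − S = (-2, 8, 4).
Common perpendicular direction n = (-1, 3, 5) × (-2, 8, 4) = (-28, -6, -2).
With w = (-1, -2, 7) − (-7, 5, 3) = (6, -7, 4), w · n = -134.
Distance = |w · n| / |n| = |-134| / √824 ≈ 4.668.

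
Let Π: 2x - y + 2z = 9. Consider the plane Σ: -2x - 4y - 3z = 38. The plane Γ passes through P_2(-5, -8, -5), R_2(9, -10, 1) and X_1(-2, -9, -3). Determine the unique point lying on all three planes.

P_2R_2 = (14, -2, 6), P_2X_1 = (3, -1, 2); a normal to Γ is P_2R_2 × P_2X_1 = (2, -10, -8).
Using P_2: Γ has equation 2x - 10y - 8z = 110.
Solving the 3×3 linear system 2x - y + 2z = 9, -2x - 4y - 3z = 38, 2x - 10y - 8z = 110 (e.g. by elimination or Cramer's rule, determinant = 82) gives (2, -9, -2).

(2, -9, -2)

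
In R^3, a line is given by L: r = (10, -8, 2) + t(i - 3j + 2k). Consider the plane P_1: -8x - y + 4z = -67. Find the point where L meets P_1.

Substitute r = (10, -8, 2) + t(1, -3, 2) into the plane: -64 + 3t = -67, so t = -1.
Intersection: (10, -8, 2) + (-1)·(1, -3, 2) = (9, -5, 0).

(9, -5, 0)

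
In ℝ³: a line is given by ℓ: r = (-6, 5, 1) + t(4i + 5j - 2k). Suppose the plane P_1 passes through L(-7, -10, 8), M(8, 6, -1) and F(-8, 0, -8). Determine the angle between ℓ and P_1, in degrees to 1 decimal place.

6.2

LM = (15, 16, -9), LF = (-1, 10, -16); a normal to P_1 is LM × LF = (-166, 249, 166).
Using L: P_1 has equation -166x + 249y + 166z = 0.
sin θ = |n·v| / (|n||v|) = |249| / (√117113 · √45) = 0.10847.
θ ≈ 6.2°.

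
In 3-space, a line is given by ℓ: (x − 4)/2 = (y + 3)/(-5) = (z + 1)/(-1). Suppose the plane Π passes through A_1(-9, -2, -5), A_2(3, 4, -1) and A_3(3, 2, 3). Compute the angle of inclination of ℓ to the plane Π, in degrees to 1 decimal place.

73.4

ℓ has direction (2, -5, -1) through (4, -3, -1).
A_1A_2 = (12, 6, 4), A_1A_3 = (12, 4, 8); a normal to Π is A_1A_2 × A_1A_3 = (32, -48, -24).
Using A_1: Π has equation 32x - 48y - 24z = -72.
sin θ = |n·v| / (|n||v|) = |328| / (√3904 · √30) = 0.95843.
θ ≈ 73.4°.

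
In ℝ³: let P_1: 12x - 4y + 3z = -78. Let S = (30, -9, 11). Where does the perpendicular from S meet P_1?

Foot = S − λn with λ = (n·S − d)/|n|² = (429 − (-78))/169 = 3.
Foot = (30, -9, 11) − 3·(12, -4, 3) = (-6, 3, 2).

(-6, 3, 2)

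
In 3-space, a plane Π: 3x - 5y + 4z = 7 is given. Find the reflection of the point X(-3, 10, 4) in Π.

(3, 0, 12)

λ = (n·X − d)/|n|² = (-43 − 7)/50 = -1.
Reflection = X − 2λn = (-3, 10, 4) − (-2)·(3, -5, 4) = (3, 0, 12).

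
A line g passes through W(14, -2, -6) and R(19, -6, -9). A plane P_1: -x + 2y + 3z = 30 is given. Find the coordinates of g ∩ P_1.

A direction vector for g is R − W = (5, -4, -3).
Substitute r = (14, -2, -6) + t(5, -4, -3) into the plane: -36 + (-22)t = 30, so t = -3.
Intersection: (14, -2, -6) + (-3)·(5, -4, -3) = (-1, 10, 3).

(-1, 10, 3)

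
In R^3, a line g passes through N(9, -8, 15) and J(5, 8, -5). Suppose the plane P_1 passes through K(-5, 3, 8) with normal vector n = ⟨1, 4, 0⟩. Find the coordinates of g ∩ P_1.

(7, 0, 5)

A direction vector for g is J − N = (-4, 16, -20).
P_1: n·r = n·K gives x + 4y = 7.
Substitute r = (9, -8, 15) + t(-4, 16, -20) into the plane: -23 + 60t = 7, so t = 1/2.
Intersection: (9, -8, 15) + (1/2)·(-4, 16, -20) = (7, 0, 5).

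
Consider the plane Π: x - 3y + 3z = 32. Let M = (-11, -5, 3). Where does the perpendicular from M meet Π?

Foot = M − λn with λ = (n·M − d)/|n|² = (13 − 32)/19 = -1.
Foot = (-11, -5, 3) − (-1)·(1, -3, 3) = (-10, -8, 6).

(-10, -8, 6)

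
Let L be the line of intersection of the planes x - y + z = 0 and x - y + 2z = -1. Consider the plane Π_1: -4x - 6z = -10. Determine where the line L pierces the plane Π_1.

Direction of L: (1, -1, 1) × (1, -1, 2) = (-1, -1, 0).
A point on L: solving the two plane equations with x = 6 gives (6, 5, -1).
Substitute r = (6, 5, -1) + t(-1, -1, 0) into the plane: -18 + 4t = -10, so t = 2.
Intersection: (6, 5, -1) + 2·(-1, -1, 0) = (4, 3, -1).

(4, 3, -1)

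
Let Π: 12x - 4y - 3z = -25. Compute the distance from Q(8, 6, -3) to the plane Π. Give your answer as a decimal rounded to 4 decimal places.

n·Q − d = (12)·(8) + (-4)·(6) + (-3)·(-3) − (-25) = 106; |n| = √169.
Distance = |106| / √169 = 106/√169 ≈ 8.1538.

8.1538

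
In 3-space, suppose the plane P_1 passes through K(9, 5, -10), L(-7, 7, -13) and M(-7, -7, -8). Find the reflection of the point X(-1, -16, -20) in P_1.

(-5, -6, 8)

KL = (-16, 2, -3), KM = (-16, -12, 2); a normal to P_1 is KL × KM = (-32, 80, 224).
Using K: P_1 has equation -32x + 80y + 224z = -2128.
λ = (n·X − d)/|n|² = (-5728 − (-2128))/57600 = -1/16.
Reflection = X − 2λn = (-1, -16, -20) − (-1/8)·(-32, 80, 224) = (-5, -6, 8).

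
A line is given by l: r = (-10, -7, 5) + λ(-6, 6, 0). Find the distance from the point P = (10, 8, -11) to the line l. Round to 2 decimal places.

29.47

Taking (-10, -7, 5) on l with direction v = (-6, 6, 0): w = P − (-10, -7, 5) = (20, 15, -16), and w × v = (96, 96, 210).
Distance = |w × v| / |v| = √62532 / √72 ≈ 29.47.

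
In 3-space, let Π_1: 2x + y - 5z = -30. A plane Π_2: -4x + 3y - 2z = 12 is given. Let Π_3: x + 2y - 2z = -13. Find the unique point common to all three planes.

Solving the 3×3 linear system 2x + y - 5z = -30, -4x + 3y - 2z = 12, x + 2y - 2z = -13 (e.g. by elimination or Cramer's rule, determinant = 41) gives (-5, 0, 4).

(-5, 0, 4)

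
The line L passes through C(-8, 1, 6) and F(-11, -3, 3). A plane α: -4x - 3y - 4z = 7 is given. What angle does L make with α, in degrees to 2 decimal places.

A direction vector for L is F − C = (-3, -4, -3).
sin θ = |n·v| / (|n||v|) = |36| / (√41 · √34) = 0.96421.
θ ≈ 74.62°.

74.62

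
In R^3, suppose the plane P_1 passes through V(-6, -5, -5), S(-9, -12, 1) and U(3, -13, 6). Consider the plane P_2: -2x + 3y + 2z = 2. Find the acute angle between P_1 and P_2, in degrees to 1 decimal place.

VS = (-3, -7, 6), VU = (9, -8, 11); a normal to P_1 is VS × VU = (-29, 87, 87).
Using V: P_1 has equation -29x + 87y + 87z = -696.
cos θ = |n₁·n₂| / (|n₁||n₂|) = |493| / (√15979 · √17).
θ = arccos(0.94591) ≈ 18.9°.

18.9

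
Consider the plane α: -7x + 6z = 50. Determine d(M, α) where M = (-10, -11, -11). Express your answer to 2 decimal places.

4.99

n·M − d = (-7)·(-10) + (0)·(-11) + (6)·(-11) − 50 = -46; |n| = √85.
Distance = |-46| / √85 = 46/√85 ≈ 4.99.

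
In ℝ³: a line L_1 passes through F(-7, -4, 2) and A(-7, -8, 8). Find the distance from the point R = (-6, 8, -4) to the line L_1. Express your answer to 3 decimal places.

6.731

A direction vector for L_1 is A − F = (0, -4, 6).
Taking (-7, -4, 2) on L_1 with direction v = (0, -4, 6): w = R − (-7, -4, 2) = (1, 12, -6), and w × v = (48, -6, -4).
Distance = |w × v| / |v| = √2356 / √52 ≈ 6.731.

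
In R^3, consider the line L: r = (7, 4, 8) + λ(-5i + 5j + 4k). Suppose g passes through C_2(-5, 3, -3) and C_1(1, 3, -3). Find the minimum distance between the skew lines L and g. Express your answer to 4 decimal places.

7.9649

A direction vector for g is C_1 − C_2 = (6, 0, 0).
Common perpendicular direction n = (-5, 5, 4) × (6, 0, 0) = (0, 24, -30).
With w = (-5, 3, -3) − (7, 4, 8) = (-12, -1, -11), w · n = 306.
Distance = |w · n| / |n| = |306| / √1476 ≈ 7.9649.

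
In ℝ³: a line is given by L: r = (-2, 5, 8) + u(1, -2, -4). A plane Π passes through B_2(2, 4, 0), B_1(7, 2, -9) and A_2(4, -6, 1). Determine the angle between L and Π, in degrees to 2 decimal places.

B_2B_1 = (5, -2, -9), B_2A_2 = (2, -10, 1); a normal to Π is B_2B_1 × B_2A_2 = (-92, -23, -46).
Using B_2: Π has equation -92x - 23y - 46z = -276.
sin θ = |n·v| / (|n||v|) = |138| / (√11109 · √21) = 0.28571.
θ ≈ 16.60°.

16.60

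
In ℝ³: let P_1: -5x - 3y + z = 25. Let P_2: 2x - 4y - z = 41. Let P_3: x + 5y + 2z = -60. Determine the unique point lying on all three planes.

Solving the 3×3 linear system -5x - 3y + z = 25, 2x - 4y - z = 41, x + 5y + 2z = -60 (e.g. by elimination or Cramer's rule, determinant = 44) gives (-1, -9, -7).

(-1, -9, -7)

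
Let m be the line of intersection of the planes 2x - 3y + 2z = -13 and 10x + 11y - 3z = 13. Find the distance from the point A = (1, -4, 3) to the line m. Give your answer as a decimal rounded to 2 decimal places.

8.11

Direction of m: (2, -3, 2) × (10, 11, -3) = (-13, 26, 52).
A point on m: solving the two plane equations with x = -2 gives (-2, 3, 0).
Taking (-2, 3, 0) on m with direction v = (-13, 26, 52): w = A − (-2, 3, 0) = (3, -7, 3), and w × v = (-442, -195, -13).
Distance = |w × v| / |v| = √233558 / √3549 ≈ 8.11.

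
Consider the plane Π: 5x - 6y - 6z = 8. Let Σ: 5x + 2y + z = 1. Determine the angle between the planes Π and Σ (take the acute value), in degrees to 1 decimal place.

cos θ = |n₁·n₂| / (|n₁||n₂|) = |7| / (√97 · √30).
θ = arccos(0.12976) ≈ 82.5°.

82.5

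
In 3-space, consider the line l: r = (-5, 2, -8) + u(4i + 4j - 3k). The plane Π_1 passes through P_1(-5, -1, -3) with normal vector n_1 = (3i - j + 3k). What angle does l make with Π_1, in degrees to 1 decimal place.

2.1

Π_1: n_1·r = n_1·P_1 gives 3x - y + 3z = -23.
sin θ = |n·v| / (|n||v|) = |-1| / (√19 · √41) = 0.03583.
θ ≈ 2.1°.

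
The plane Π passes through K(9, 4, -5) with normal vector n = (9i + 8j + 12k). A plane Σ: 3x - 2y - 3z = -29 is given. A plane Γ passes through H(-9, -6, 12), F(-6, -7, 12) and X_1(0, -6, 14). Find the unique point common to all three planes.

(-3, -8, 12)

Π: n·r = n·K gives 9x + 8y + 12z = 53.
HF = (3, -1, 0), HX_1 = (9, 0, 2); a normal to Γ is HF × HX_1 = (-2, -6, 9).
Using H: Γ has equation -2x - 6y + 9z = 162.
Solving the 3×3 linear system 9x + 8y + 12z = 53, 3x - 2y - 3z = -29, -2x - 6y + 9z = 162 (e.g. by elimination or Cramer's rule, determinant = -756) gives (-3, -8, 12).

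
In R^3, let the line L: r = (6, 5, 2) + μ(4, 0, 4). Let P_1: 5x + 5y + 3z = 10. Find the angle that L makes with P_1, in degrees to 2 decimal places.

sin θ = |n·v| / (|n||v|) = |32| / (√59 · √32) = 0.73646.
θ ≈ 47.43°.

47.43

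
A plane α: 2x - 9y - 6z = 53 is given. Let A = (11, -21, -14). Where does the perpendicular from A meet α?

Foot = A − λn with λ = (n·A − d)/|n|² = (295 − 53)/121 = 2.
Foot = (11, -21, -14) − 2·(2, -9, -6) = (7, -3, -2).

(7, -3, -2)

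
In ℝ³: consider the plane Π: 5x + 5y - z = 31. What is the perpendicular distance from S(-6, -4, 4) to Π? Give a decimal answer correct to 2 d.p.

n·S − d = (5)·(-6) + (5)·(-4) + (-1)·(4) − 31 = -85; |n| = √51.
Distance = |-85| / √51 = 85/√51 ≈ 11.90.

11.90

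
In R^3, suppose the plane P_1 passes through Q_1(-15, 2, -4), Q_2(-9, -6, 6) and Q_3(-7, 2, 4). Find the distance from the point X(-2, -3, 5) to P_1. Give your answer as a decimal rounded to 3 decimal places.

Q_1Q_2 = (6, -8, 10), Q_1Q_3 = (8, 0, 8); a normal to P_1 is Q_1Q_2 × Q_1Q_3 = (-64, 32, 64).
Using Q_1: P_1 has equation -64x + 32y + 64z = 768.
n·X − d = (-64)·(-2) + (32)·(-3) + (64)·(5) − 768 = -416; |n| = √9216.
Distance = |-416| / √9216 = 416/√9216 ≈ 4.333.

4.333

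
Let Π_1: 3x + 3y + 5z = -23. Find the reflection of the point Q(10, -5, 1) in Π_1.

λ = (n·Q − d)/|n|² = (20 − (-23))/43 = 1.
Reflection = Q − 2λn = (10, -5, 1) − 2·(3, 3, 5) = (4, -11, -9).

(4, -11, -9)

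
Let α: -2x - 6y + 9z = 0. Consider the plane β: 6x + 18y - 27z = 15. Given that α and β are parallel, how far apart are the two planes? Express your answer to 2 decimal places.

Rescale β by 1/(-3): -2x - 6y + 9z = -5. Then distance = |0 − (-5)| / √121 ≈ 0.45.

0.45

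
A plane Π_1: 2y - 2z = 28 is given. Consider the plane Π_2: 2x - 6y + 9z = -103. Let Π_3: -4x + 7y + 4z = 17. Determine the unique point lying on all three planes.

(1, 7, -7)

Solving the 3×3 linear system 2y - 2z = 28, 2x - 6y + 9z = -103, -4x + 7y + 4z = 17 (e.g. by elimination or Cramer's rule, determinant = -68) gives (1, 7, -7).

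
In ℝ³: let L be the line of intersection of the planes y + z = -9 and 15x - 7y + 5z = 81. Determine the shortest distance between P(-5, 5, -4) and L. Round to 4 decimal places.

13.6393

Direction of L: (0, 1, 1) × (15, -7, 5) = (12, 15, -15).
A point on L: solving the two plane equations with x = 6 gives (6, -3, -6).
Taking (6, -3, -6) on L with direction v = (12, 15, -15): w = P − (6, -3, -6) = (-11, 8, 2), and w × v = (-150, -141, -261).
Distance = |w × v| / |v| = √110502 / √594 ≈ 13.6393.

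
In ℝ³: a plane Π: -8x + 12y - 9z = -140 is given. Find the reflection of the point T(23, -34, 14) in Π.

(-9, 14, -22)

λ = (n·T − d)/|n|² = (-718 − (-140))/289 = -2.
Reflection = T − 2λn = (23, -34, 14) − (-4)·(-8, 12, -9) = (-9, 14, -22).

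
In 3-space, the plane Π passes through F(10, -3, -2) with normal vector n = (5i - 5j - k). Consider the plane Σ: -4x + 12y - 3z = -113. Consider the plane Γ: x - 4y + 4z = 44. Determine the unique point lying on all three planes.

Π: n·r = n·F gives 5x - 5y - z = 67.
Solving the 3×3 linear system 5x - 5y - z = 67, -4x + 12y - 3z = -113, x - 4y + 4z = 44 (e.g. by elimination or Cramer's rule, determinant = 111) gives (8, -6, 3).

(8, -6, 3)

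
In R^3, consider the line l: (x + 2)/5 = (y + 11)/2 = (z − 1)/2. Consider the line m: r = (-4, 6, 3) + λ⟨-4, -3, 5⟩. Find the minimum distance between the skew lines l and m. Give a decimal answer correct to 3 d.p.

16.258

l has direction (5, 2, 2) through (-2, -11, 1).
Common perpendicular direction n = (5, 2, 2) × (-4, -3, 5) = (16, -33, -7).
With w = (-4, 6, 3) − (-2, -11, 1) = (-2, 17, 2), w · n = -607.
Distance = |w · n| / |n| = |-607| / √1394 ≈ 16.258.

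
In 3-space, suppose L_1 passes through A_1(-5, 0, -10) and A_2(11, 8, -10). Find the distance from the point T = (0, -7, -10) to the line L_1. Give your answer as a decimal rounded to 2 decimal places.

8.50

A direction vector for L_1 is A_2 − A_1 = (16, 8, 0).
Taking (-5, 0, -10) on L_1 with direction v = (16, 8, 0): w = T − (-5, 0, -10) = (5, -7, 0), and w × v = (0, 0, 152).
Distance = |w × v| / |v| = √23104 / √320 ≈ 8.50.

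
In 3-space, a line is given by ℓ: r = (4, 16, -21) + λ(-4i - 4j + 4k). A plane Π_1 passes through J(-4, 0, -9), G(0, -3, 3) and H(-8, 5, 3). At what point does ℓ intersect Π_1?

JG = (4, -3, 12), JH = (-4, 5, 12); a normal to Π_1 is JG × JH = (-96, -96, 8).
Using J: Π_1 has equation -96x - 96y + 8z = 312.
Substitute r = (4, 16, -21) + t(-4, -4, 4) into the plane: -2088 + 800t = 312, so t = 3.
Intersection: (4, 16, -21) + 3·(-4, -4, 4) = (-8, 4, -9).

(-8, 4, -9)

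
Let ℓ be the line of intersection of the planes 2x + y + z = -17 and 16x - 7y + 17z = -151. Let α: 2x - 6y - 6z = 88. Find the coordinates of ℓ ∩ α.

(-1, -5, -10)

Direction of ℓ: (2, 1, 1) × (16, -7, 17) = (24, -18, -30).
A point on ℓ: solving the two plane equations with x = -17 gives (-17, 7, 10).
Substitute r = (-17, 7, 10) + t(24, -18, -30) into the plane: -136 + 336t = 88, so t = 2/3.
Intersection: (-17, 7, 10) + (2/3)·(24, -18, -30) = (-1, -5, -10).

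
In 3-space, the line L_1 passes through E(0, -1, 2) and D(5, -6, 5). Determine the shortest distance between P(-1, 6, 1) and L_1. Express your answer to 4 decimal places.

A direction vector for L_1 is D − E = (5, -5, 3).
Taking (0, -1, 2) on L_1 with direction v = (5, -5, 3): w = P − (0, -1, 2) = (-1, 7, -1), and w × v = (16, -2, -30).
Distance = |w × v| / |v| = √1160 / √59 ≈ 4.4341.

4.4341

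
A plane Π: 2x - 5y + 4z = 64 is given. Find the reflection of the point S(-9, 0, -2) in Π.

(-1, -20, 14)

λ = (n·S − d)/|n|² = (-26 − 64)/45 = -2.
Reflection = S − 2λn = (-9, 0, -2) − (-4)·(2, -5, 4) = (-1, -20, 14).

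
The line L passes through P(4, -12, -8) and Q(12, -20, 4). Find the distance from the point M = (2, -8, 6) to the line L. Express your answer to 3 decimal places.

12.769

A direction vector for L is Q − P = (8, -8, 12).
Taking (4, -12, -8) on L with direction v = (8, -8, 12): w = M − (4, -12, -8) = (-2, 4, 14), and w × v = (160, 136, -16).
Distance = |w × v| / |v| = √44352 / √272 ≈ 12.769.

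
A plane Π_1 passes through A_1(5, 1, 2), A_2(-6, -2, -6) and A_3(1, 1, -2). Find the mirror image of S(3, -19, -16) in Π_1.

(-21, 5, 8)

A_1A_2 = (-11, -3, -8), A_1A_3 = (-4, 0, -4); a normal to Π_1 is A_1A_2 × A_1A_3 = (12, -12, -12).
Using A_1: Π_1 has equation 12x - 12y - 12z = 24.
λ = (n·S − d)/|n|² = (456 − 24)/432 = 1.
Reflection = S − 2λn = (3, -19, -16) − 2·(12, -12, -12) = (-21, 5, 8).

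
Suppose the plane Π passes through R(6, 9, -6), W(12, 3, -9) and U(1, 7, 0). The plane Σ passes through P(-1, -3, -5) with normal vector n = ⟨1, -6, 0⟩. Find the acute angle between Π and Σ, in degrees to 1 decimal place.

RW = (6, -6, -3), RU = (-5, -2, 6); a normal to Π is RW × RU = (-42, -21, -42).
Using R: Π has equation -42x - 21y - 42z = -189.
Σ: n·r = n·P gives x - 6y = 17.
cos θ = |n₁·n₂| / (|n₁||n₂|) = |84| / (√3969 · √37).
θ = arccos(0.21920) ≈ 77.3°.

77.3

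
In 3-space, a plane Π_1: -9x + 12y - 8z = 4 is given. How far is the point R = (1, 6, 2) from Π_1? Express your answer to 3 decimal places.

n·R − d = (-9)·(1) + (12)·(6) + (-8)·(2) − 4 = 43; |n| = √289.
Distance = |43| / √289 = 43/√289 ≈ 2.529.

2.529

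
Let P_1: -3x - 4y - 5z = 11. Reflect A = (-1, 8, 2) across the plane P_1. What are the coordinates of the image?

(-7, 0, -8)

λ = (n·A − d)/|n|² = (-39 − 11)/50 = -1.
Reflection = A − 2λn = (-1, 8, 2) − (-2)·(-3, -4, -5) = (-7, 0, -8).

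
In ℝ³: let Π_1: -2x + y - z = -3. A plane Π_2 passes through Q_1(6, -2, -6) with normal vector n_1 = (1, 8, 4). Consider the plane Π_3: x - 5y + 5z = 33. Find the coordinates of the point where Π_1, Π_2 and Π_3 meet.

Π_2: n_1·r = n_1·Q_1 gives x + 8y + 4z = -34.
Solving the 3×3 linear system -2x + y - z = -3, x + 8y + 4z = -34, x - 5y + 5z = 33 (e.g. by elimination or Cramer's rule, determinant = -108) gives (-2, -5, 2).

(-2, -5, 2)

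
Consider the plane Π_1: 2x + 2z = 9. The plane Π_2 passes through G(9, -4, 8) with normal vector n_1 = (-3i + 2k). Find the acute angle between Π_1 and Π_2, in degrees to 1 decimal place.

78.7

Π_2: n_1·r = n_1·G gives -3x + 2z = -11.
cos θ = |n₁·n₂| / (|n₁||n₂|) = |-2| / (√8 · √13).
θ = arccos(0.19612) ≈ 78.7°.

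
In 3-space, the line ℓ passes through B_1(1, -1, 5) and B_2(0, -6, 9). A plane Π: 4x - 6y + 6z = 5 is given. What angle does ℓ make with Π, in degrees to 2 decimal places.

A direction vector for ℓ is B_2 − B_1 = (-1, -5, 4).
sin θ = |n·v| / (|n||v|) = |50| / (√88 · √42) = 0.82244.
θ ≈ 55.33°.

55.33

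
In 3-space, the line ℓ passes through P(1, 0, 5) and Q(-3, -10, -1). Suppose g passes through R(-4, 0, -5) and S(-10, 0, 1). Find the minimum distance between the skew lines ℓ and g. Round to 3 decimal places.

A direction vector for ℓ is Q − P = (-4, -10, -6).
A direction vector for g is S − R = (-6, 0, 6).
Common perpendicular direction n = (-4, -10, -6) × (-6, 0, 6) = (-60, 60, -60).
With w = (-4, 0, -5) − (1, 0, 5) = (-5, 0, -10), w · n = 900.
Distance = |w · n| / |n| = |900| / √10800 ≈ 8.660.

8.660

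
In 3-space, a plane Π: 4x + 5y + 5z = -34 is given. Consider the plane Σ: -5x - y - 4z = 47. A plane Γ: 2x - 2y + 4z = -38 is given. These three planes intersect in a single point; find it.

Solving the 3×3 linear system 4x + 5y + 5z = -34, -5x - y - 4z = 47, 2x - 2y + 4z = -38 (e.g. by elimination or Cramer's rule, determinant = 72) gives (-6, 3, -5).

(-6, 3, -5)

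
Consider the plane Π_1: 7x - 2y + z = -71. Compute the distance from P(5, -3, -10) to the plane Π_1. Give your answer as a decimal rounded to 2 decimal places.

n·P − d = (7)·(5) + (-2)·(-3) + (1)·(-10) − (-71) = 102; |n| = √54.
Distance = |102| / √54 = 102/√54 ≈ 13.88.

13.88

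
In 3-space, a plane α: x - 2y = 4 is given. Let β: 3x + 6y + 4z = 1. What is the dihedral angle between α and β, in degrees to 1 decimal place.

cos θ = |n₁·n₂| / (|n₁||n₂|) = |-9| / (√5 · √61).
θ = arccos(0.51534) ≈ 59.0°.

59.0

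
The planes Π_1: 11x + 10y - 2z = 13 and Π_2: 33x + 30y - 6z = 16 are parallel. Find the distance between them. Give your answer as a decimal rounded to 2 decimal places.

Rescale Π_2 by 1/3: 11x + 10y - 2z = 16/3. Then distance = |13 − (16/3)| / √225 ≈ 0.51.

0.51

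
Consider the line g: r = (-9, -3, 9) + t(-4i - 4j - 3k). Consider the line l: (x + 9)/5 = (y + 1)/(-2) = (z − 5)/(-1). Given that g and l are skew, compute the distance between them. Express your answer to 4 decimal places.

4.4252

l has direction (5, -2, -1) through (-9, -1, 5).
Common perpendicular direction n = (-4, -4, -3) × (5, -2, -1) = (-2, -19, 28).
With w = (-9, -1, 5) − (-9, -3, 9) = (0, 2, -4), w · n = -150.
Distance = |w · n| / |n| = |-150| / √1149 ≈ 4.4252.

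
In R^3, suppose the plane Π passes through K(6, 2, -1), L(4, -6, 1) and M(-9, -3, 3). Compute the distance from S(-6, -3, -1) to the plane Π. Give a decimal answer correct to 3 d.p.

3.272

KL = (-2, -8, 2), KM = (-15, -5, 4); a normal to Π is KL × KM = (-22, -22, -110).
Using K: Π has equation -22x - 22y - 110z = -66.
n·S − d = (-22)·(-6) + (-22)·(-3) + (-110)·(-1) − (-66) = 374; |n| = √13068.
Distance = |374| / √13068 = 374/√13068 ≈ 3.272.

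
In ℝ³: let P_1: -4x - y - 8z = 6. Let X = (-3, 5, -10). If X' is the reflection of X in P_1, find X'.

λ = (n·X − d)/|n|² = (87 − 6)/81 = 1.
Reflection = X − 2λn = (-3, 5, -10) − 2·(-4, -1, -8) = (5, 7, 6).

(5, 7, 6)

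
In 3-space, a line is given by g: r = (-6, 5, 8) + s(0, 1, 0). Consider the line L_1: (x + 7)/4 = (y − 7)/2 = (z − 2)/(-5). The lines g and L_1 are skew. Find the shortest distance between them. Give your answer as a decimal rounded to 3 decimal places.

L_1 has direction (4, 2, -5) through (-7, 7, 2).
Common perpendicular direction n = (0, 1, 0) × (4, 2, -5) = (-5, 0, -4).
With w = (-7, 7, 2) − (-6, 5, 8) = (-1, 2, -6), w · n = 29.
Distance = |w · n| / |n| = |29| / √41 ≈ 4.529.

4.529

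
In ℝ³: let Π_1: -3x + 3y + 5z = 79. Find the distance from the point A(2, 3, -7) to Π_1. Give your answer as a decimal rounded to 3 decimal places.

16.927

n·A − d = (-3)·(2) + (3)·(3) + (5)·(-7) − 79 = -111; |n| = √43.
Distance = |-111| / √43 = 111/√43 ≈ 16.927.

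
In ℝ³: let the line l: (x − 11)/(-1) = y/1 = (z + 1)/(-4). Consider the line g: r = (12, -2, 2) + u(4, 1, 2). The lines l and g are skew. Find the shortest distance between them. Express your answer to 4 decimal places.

l has direction (-1, 1, -4) through (11, 0, -1).
Common perpendicular direction n = (-1, 1, -4) × (4, 1, 2) = (6, -14, -5).
With w = (12, -2, 2) − (11, 0, -1) = (1, -2, 3), w · n = 19.
Distance = |w · n| / |n| = |19| / √257 ≈ 1.1852.

1.1852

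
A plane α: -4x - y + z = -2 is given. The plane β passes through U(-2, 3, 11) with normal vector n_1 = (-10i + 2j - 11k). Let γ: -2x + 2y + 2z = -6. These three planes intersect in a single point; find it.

(3, -5, 5)

β: n_1·r = n_1·U gives -10x + 2y - 11z = -95.
Solving the 3×3 linear system -4x - y + z = -2, -10x + 2y - 11z = -95, -2x + 2y + 2z = -6 (e.g. by elimination or Cramer's rule, determinant = -162) gives (3, -5, 5).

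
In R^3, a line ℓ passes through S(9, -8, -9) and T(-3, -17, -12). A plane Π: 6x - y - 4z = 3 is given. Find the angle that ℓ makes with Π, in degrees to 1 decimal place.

A direction vector for ℓ is T − S = (-12, -9, -3).
sin θ = |n·v| / (|n||v|) = |-51| / (√53 · √234) = 0.45796.
θ ≈ 27.3°.

27.3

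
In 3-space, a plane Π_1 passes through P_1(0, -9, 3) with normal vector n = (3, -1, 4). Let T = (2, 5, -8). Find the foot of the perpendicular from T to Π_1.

(8, 3, 0)

Π_1: n·r = n·P_1 gives 3x - y + 4z = 21.
Foot = T − λn with λ = (n·T − d)/|n|² = (-31 − 21)/26 = -2.
Foot = (2, 5, -8) − (-2)·(3, -1, 4) = (8, 3, 0).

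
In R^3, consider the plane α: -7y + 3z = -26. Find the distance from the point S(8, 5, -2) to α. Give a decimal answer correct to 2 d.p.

n·S − d = (0)·(8) + (-7)·(5) + (3)·(-2) − (-26) = -15; |n| = √58.
Distance = |-15| / √58 = 15/√58 ≈ 1.97.

1.97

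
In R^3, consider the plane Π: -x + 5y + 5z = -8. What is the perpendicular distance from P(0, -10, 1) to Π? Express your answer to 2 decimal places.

n·P − d = (-1)·(0) + (5)·(-10) + (5)·(1) − (-8) = -37; |n| = √51.
Distance = |-37| / √51 = 37/√51 ≈ 5.18.

5.18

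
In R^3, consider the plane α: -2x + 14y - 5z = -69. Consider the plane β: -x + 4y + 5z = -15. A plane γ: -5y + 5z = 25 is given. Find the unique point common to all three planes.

(4, -4, 1)

Solving the 3×3 linear system -2x + 14y - 5z = -69, -x + 4y + 5z = -15, -5y + 5z = 25 (e.g. by elimination or Cramer's rule, determinant = -45) gives (4, -4, 1).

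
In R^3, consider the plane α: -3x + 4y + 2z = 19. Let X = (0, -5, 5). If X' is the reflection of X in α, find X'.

λ = (n·X − d)/|n|² = (-10 − 19)/29 = -1.
Reflection = X − 2λn = (0, -5, 5) − (-2)·(-3, 4, 2) = (-6, 3, 9).

(-6, 3, 9)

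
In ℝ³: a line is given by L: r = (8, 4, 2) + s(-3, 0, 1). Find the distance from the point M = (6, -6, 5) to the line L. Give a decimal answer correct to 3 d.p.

Taking (8, 4, 2) on L with direction v = (-3, 0, 1): w = M − (8, 4, 2) = (-2, -10, 3), and w × v = (-10, -7, -30).
Distance = |w × v| / |v| = √1049 / √10 ≈ 10.242.

10.242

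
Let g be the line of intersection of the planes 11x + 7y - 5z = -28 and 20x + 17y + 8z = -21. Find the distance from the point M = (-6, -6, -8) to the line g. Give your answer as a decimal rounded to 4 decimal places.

Direction of g: (11, 7, -5) × (20, 17, 8) = (141, -188, 47).
A point on g: solving the two plane equations with x = -4 gives (-4, 3, 1).
Taking (-4, 3, 1) on g with direction v = (141, -188, 47): w = M − (-4, 3, 1) = (-2, -9, -9), and w × v = (-2115, -1175, 1645).
Distance = |w × v| / |v| = √8559875 / √57434 ≈ 12.2081.

12.2081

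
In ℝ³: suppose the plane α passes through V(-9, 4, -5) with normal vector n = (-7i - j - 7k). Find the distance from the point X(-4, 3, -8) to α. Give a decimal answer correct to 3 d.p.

α: n·r = n·V gives -7x - y - 7z = 94.
n·X − d = (-7)·(-4) + (-1)·(3) + (-7)·(-8) − 94 = -13; |n| = √99.
Distance = |-13| / √99 = 13/√99 ≈ 1.307.

1.307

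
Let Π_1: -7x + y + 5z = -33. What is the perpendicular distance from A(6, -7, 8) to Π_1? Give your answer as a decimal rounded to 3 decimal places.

n·A − d = (-7)·(6) + (1)·(-7) + (5)·(8) − (-33) = 24; |n| = √75.
Distance = |24| / √75 = 24/√75 ≈ 2.771.

2.771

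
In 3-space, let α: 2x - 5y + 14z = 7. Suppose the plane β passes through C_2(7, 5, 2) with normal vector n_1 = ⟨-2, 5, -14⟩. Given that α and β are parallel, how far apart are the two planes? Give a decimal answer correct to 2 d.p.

β: n_1·r = n_1·C_2 gives -2x + 5y - 14z = -17.
Rescale β by 1/(-1): 2x - 5y + 14z = 17. Then distance = |7 − 17| / √225 ≈ 0.67.

0.67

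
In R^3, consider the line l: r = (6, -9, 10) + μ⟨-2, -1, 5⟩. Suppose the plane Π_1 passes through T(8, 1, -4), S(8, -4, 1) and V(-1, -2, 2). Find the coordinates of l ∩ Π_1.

TS = (0, -5, 5), TV = (-9, -3, 6); a normal to Π_1 is TS × TV = (-15, -45, -45).
Using T: Π_1 has equation -15x - 45y - 45z = 15.
Substitute r = (6, -9, 10) + t(-2, -1, 5) into the plane: -135 + (-150)t = 15, so t = -1.
Intersection: (6, -9, 10) + (-1)·(-2, -1, 5) = (8, -8, 5).

(8, -8, 5)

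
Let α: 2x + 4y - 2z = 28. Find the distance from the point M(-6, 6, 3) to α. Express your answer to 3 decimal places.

4.491

n·M − d = (2)·(-6) + (4)·(6) + (-2)·(3) − 28 = -22; |n| = √24.
Distance = |-22| / √24 = 22/√24 ≈ 4.491.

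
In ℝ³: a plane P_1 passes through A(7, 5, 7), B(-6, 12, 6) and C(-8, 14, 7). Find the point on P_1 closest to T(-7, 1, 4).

(-4, 6, 0)

AB = (-13, 7, -1), AC = (-15, 9, 0); a normal to P_1 is AB × AC = (9, 15, -12).
Using A: P_1 has equation 9x + 15y - 12z = 54.
Foot = T − λn with λ = (n·T − d)/|n|² = (-96 − 54)/450 = -1/3.
Foot = (-7, 1, 4) − (-1/3)·(9, 15, -12) = (-4, 6, 0).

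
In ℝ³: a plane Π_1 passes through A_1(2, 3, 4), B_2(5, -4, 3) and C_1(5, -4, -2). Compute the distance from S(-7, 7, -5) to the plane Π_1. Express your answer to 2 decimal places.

6.70

A_1B_2 = (3, -7, -1), A_1C_1 = (3, -7, -6); a normal to Π_1 is A_1B_2 × A_1C_1 = (35, 15, 0).
Using A_1: Π_1 has equation 35x + 15y = 115.
n·S − d = (35)·(-7) + (15)·(7) + (0)·(-5) − 115 = -255; |n| = √1450.
Distance = |-255| / √1450 = 255/√1450 ≈ 6.70.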